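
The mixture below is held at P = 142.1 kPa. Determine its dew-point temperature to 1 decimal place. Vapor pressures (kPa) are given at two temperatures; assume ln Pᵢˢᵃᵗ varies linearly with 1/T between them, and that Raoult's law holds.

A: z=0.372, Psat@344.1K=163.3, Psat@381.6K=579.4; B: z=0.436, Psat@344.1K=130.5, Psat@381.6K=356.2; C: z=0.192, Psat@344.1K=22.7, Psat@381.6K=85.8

T = 364.2 K

Dew-point temperature: Σzᵢ·P/Pᵢˢᵃᵗ(T) = 1. Interpolate ln Pᵢˢᵃᵗ = aᵢ + bᵢ/T.
  T = 344.1 K: ΣzᵢP/Pᵢˢᵃᵗ = 2.0004
  T = 381.6 K: ΣzᵢP/Pᵢˢᵃᵗ = 0.5832
  T = 362.9 K: ΣzᵢP/Pᵢˢᵃᵗ = 1.0419
  T = 372.2 K: ΣzᵢP/Pᵢˢᵃᵗ = 0.7746
  T = 367.5 K: ΣzᵢP/Pᵢˢᵃᵗ = 0.8980
  T = 365.2 K: ΣzᵢP/Pᵢˢᵃᵗ = 0.9668
Interpolating between 362.9 K and 365.2 K gives T ≈ 364.2 K.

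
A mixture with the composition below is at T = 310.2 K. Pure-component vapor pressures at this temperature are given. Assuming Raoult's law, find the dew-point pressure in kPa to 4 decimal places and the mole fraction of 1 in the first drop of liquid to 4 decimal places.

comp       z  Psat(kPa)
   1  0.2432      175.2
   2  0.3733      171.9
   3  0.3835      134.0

Pdew = 155.7225 kPa, x_1 = 0.2162

At the dew point ψ → 1, so Σzᵢ/Kᵢ = 1 with Kᵢ = Pᵢˢᵃᵗ/P ⇒ 1/P = Σzᵢ/Pᵢˢᵃᵗ.
1/P = 0.2432/175.2 + 0.3733/171.9 + 0.3835/134.0 = 0.0064217 ⇒ P = 155.7225 kPa
xᵢ = zᵢP/Pᵢˢᵃᵗ ⇒ x_1 = 0.2432·155.7225/175.2 = 0.2162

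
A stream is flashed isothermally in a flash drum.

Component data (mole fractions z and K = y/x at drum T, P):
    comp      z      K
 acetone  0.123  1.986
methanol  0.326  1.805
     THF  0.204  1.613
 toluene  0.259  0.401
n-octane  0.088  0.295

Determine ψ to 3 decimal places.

ψ = 0.591

Material balance + equilibrium reduce to Σ zᵢ(Kᵢ−1)/(1+ψ(Kᵢ−1)) = 0.
Check two-phase: ΣzᵢKᵢ = 1.292 > 1 and Σzᵢ/Kᵢ = 1.313 > 1, so g(0) = 0.292 > 0 and g(1) = -0.313 < 0.
Newton iteration, ψ⁰ = 0.5:
  ψ = 0.500: g = 0.0468, g' = -0.500 → ψ = 0.594
  ψ = 0.594: g = -0.0017, g' = -0.539 → ψ = 0.591
Converged at ψ = 0.591.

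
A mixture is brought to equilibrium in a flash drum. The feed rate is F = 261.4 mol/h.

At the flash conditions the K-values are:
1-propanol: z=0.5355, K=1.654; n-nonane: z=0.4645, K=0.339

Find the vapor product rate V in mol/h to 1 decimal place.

V = 26.1 mol/h

Let β = V/F and solve Σ zᵢ(Kᵢ−1)/(1+β(Kᵢ−1)) = 0.
Feasibility: ΣzᵢKᵢ = 1.0432, Σzᵢ/Kᵢ = 1.6940 — both > 1, two phases present.
Binary case is linear: z₁(K₁−1)(1+β(K₂−1)) + z₂(K₂−1)(1+β(K₁−1)) = 0
⇒ β = [z₁(K₁−1)+z₂(K₂−1)] / [−(K₁−1)(K₂−1)] = 0.04318/0.43229 = 0.0999
Then V = β·F = 0.0999·261.4 = 26.1 mol/h and L = F − V = 235.3 mol/h.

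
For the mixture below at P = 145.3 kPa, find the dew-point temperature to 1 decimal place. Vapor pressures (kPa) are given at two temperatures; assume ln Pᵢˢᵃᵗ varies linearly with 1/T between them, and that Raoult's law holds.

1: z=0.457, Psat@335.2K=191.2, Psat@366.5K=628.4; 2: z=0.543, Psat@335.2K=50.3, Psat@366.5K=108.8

Dew-point temperature: Σzᵢ·P/Pᵢˢᵃᵗ(T) = 1. Interpolate ln Pᵢˢᵃᵗ = aᵢ + bᵢ/T.
  T = 335.2 K: ΣzᵢP/Pᵢˢᵃᵗ = 1.9158
  T = 366.5 K: ΣzᵢP/Pᵢˢᵃᵗ = 0.8308
  T = 350.9 K: ΣzᵢP/Pᵢˢᵃᵗ = 1.2332
  T = 358.7 K: ΣzᵢP/Pᵢˢᵃᵗ = 1.0073
  T = 362.6 K: ΣzᵢP/Pᵢˢᵃᵗ = 0.9137
  T = 360.6 K: ΣzᵢP/Pᵢˢᵃᵗ = 0.9603
Interpolating between 358.7 K and 360.6 K gives T ≈ 359.0 K.

T = 359.0 K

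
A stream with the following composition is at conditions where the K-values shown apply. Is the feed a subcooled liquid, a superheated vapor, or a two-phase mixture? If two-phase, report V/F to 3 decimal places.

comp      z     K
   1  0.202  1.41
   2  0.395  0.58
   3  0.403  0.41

ΣzᵢKᵢ = 0.679; Σzᵢ/Kᵢ = 1.807.
Since ΣzᵢKᵢ < 1 the mixture is below its bubble point — single liquid phase.

subcooled liquid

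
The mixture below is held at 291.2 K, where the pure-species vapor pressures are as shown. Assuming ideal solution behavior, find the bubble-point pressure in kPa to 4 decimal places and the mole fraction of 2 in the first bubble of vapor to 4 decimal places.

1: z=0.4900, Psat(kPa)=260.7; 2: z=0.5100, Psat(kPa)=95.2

Pbub = 176.2950 kPa, y_2 = 0.2754

At the bubble point ψ → 0, so ΣzᵢKᵢ = 1 with Kᵢ = Pᵢˢᵃᵗ/P ⇒ P = ΣzᵢPᵢˢᵃᵗ.
P = 0.4900·260.7 + 0.5100·95.2 = 176.2950 kPa
yᵢ = zᵢPᵢˢᵃᵗ/P ⇒ y_2 = 0.5100·95.2/176.2950 = 0.2754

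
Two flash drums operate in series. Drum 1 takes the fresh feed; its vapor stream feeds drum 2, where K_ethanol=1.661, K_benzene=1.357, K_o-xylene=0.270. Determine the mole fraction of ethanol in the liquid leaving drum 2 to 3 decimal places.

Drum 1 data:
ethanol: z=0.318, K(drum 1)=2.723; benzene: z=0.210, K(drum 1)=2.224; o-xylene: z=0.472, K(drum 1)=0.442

Drum 1:
Newton–Raphson from ψ₁ = 0.46:
  ψ₁ = 0.460: g = 0.1158, g' = -0.689 → ψ₁ = 0.628
  ψ₁ = 0.628: g = 0.0029, g' = -0.667 → ψ₁ = 0.633
Converged at ψ₁ = 0.633.
Drum-1 compositions:
  ethanol: x = 0.152, y = 0.414
  benzene: x = 0.118, y = 0.263
  o-xylene: x = 0.729, y = 0.322
Drum-2 feed = drum-1 vapor: z₂ = (0.4143, 0.2632, 0.3224).
Drum 2:
Rachford–Rice: g(ψ₂) = Σ zᵢ(Kᵢ−1)/(1+ψ₂(Kᵢ−1)) = 0.
Feasibility: ΣzᵢKᵢ = 1.132, Σzᵢ/Kᵢ = 1.638 — both > 1, two phases present.
Newton iteration, ψ₂⁰ = 0.5:
  ψ₂ = 0.500: g = -0.0851, g' = -0.553 → ψ₂ = 0.346
  ψ₂ = 0.346: g = -0.0084, g' = -0.454 → ψ₂ = 0.328
  ψ₂ = 0.328: g = -0.0001, g' = -0.446 → ψ₂ = 0.327
Converged at ψ₂ = 0.327.
  ethanol: x = 0.341, y = 0.566
  benzene: x = 0.236, y = 0.320
  o-xylene: x = 0.424, y = 0.114

x_ethanol (drum 2) = 0.341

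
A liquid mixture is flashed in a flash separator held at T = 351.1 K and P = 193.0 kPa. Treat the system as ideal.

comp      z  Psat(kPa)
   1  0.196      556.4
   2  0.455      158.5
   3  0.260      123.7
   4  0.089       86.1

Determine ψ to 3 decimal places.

Raoult's law: Kᵢ = Pᵢˢᵃᵗ/P = Pᵢˢᵃᵗ/193.0.
  K_1 = 556.4/193.0 = 2.88290, K_2 = 158.5/193.0 = 0.82124, K_3 = 123.7/193.0 = 0.64093, K_4 = 86.1/193.0 = 0.44611
Rachford–Rice: g(ψ) = Σ zᵢ(Kᵢ−1)/(1+ψ(Kᵢ−1)) = 0.
g(0) = ΣzᵢKᵢ − 1 = 0.145 and g(1) = 1 − Σzᵢ/Kᵢ = -0.227, so a root lies in (0, 1).
Iterate (Newton) starting at ψ = 0.5:
  ψ = 0.500: g = -0.0812, g' = -0.304 → ψ = 0.233
  ψ = 0.233: g = 0.0132, g' = -0.428 → ψ = 0.264
  ψ = 0.264: g = 0.0004, g' = -0.405 → ψ = 0.265
Converged at ψ = 0.265.

ψ = 0.265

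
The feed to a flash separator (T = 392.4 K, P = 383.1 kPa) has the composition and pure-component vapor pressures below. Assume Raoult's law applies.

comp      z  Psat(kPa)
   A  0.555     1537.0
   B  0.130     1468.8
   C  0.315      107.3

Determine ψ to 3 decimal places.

ψ = 0.846

Raoult's law: Kᵢ = Pᵢˢᵃᵗ/P = Pᵢˢᵃᵗ/383.1.
  K_A = 1537.0/383.1 = 4.01201, K_B = 1468.8/383.1 = 3.83399, K_C = 107.3/383.1 = 0.28008
Material balance + equilibrium reduce to Σ zᵢ(Kᵢ−1)/(1+ψ(Kᵢ−1)) = 0.
g(0) = ΣzᵢKᵢ − 1 = 1.813 and g(1) = 1 − Σzᵢ/Kᵢ = -0.297, so a root lies in (0, 1).
Newton iteration, ψ⁰ = 0.32:
  ψ = 0.320: g = 0.7498, g' = -1.868 → ψ = 0.721
  ψ = 0.721: g = 0.1762, g' = -1.319 → ψ = 0.855
  ψ = 0.855: g = -0.0144, g' = -1.587 → ψ = 0.846
Converged at ψ = 0.846.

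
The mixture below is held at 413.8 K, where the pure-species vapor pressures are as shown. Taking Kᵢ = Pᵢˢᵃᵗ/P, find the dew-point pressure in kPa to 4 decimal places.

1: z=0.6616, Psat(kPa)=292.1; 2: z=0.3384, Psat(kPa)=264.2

Pdew = 282.0218 kPa

At the dew point ψ → 1, so Σzᵢ/Kᵢ = 1 with Kᵢ = Pᵢˢᵃᵗ/P ⇒ 1/P = Σzᵢ/Pᵢˢᵃᵗ.
1/P = 0.6616/292.1 + 0.3384/264.2 = 0.0035458 ⇒ P = 282.0218 kPa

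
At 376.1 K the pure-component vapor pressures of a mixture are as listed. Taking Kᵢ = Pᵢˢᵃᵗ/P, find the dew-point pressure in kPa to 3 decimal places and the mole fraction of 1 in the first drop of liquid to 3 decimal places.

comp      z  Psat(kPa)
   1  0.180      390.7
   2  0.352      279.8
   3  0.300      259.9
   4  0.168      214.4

Pdew = 273.476 kPa, x_1 = 0.126

At the dew point ψ → 1, so Σzᵢ/Kᵢ = 1 with Kᵢ = Pᵢˢᵃᵗ/P ⇒ 1/P = Σzᵢ/Pᵢˢᵃᵗ.
1/P = 0.180/390.7 + 0.352/279.8 + 0.300/259.9 + 0.168/214.4 = 0.003657 ⇒ P = 273.476 kPa
xᵢ = zᵢP/Pᵢˢᵃᵗ ⇒ x_1 = 0.180·273.476/390.7 = 0.126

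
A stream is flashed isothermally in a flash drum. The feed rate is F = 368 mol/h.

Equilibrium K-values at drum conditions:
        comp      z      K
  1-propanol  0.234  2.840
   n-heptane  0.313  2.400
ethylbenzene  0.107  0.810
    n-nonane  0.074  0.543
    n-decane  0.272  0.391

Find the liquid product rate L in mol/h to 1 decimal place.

L = 84.0 mol/h

Rachford–Rice: g(ψ) = Σ zᵢ(Kᵢ−1)/(1+ψ(Kᵢ−1)) = 0.
g(0) = ΣzᵢKᵢ − 1 = 0.649 and g(1) = 1 − Σzᵢ/Kᵢ = -0.177, so a root lies in (0, 1).
Newton iteration, ψ⁰ = 0.5:
  ψ = 0.500: g = 0.1775, g' = -0.666 → ψ = 0.766
  ψ = 0.766: g = 0.0035, g' = -0.676 → ψ = 0.772
Converged at ψ = 0.772.
Then V = ψ·F = 0.7717·368 = 284.0 mol/h and L = F − V = 84.0 mol/h.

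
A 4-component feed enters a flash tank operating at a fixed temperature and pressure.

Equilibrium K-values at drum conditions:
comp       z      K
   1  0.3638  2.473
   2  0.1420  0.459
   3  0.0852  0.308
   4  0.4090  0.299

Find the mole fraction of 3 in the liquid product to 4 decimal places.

x_3 = 0.0926

Material balance + equilibrium reduce to Σ zᵢ(Kᵢ−1)/(1+V/F(Kᵢ−1)) = 0.
Check two-phase: ΣzᵢKᵢ = 1.1134 > 1 and Σzᵢ/Kᵢ = 2.1010 > 1, so g(0) = 0.1134 > 0 and g(1) = -1.1010 < 0.
Newton–Raphson from V/F = 0.5:
  V/F = 0.5000: g = -0.32829, g' = -0.9117 → V/F = 0.1399
  V/F = 0.1399: g = -0.02196, g' = -0.8884 → V/F = 0.1152
  V/F = 0.1152: g = 0.00026, g' = -0.9102 → V/F = 0.1155
Converged at V/F = 0.1155.
Compositions from xᵢ = zᵢ/(1+V/F(Kᵢ−1)), yᵢ = Kᵢxᵢ:
  1: x = 0.3109, y = 0.7689
  2: x = 0.1515, y = 0.0695
  3: x = 0.0926, y = 0.0285
  4: x = 0.4450, y = 0.1331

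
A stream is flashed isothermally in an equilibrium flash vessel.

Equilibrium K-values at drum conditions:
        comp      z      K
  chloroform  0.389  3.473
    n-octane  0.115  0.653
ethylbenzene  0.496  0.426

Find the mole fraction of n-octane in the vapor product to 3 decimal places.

Material balance + equilibrium reduce to Σ zᵢ(Kᵢ−1)/(1+β(Kᵢ−1)) = 0.
g(0) = ΣzᵢKᵢ − 1 = 0.637 and g(1) = 1 − Σzᵢ/Kᵢ = -0.452, so a root lies in (0, 1).
Newton iteration, β⁰ = 0.57:
  β = 0.570: g = -0.0737, g' = -0.792 → β = 0.477
  β = 0.477: g = 0.0015, g' = -0.831 → β = 0.479
Converged at β = 0.479.
Compositions from xᵢ = zᵢ/(1+β(Kᵢ−1)), yᵢ = Kᵢxᵢ:
  chloroform: x = 0.178, y = 0.619
  n-octane: x = 0.138, y = 0.090
  ethylbenzene: x = 0.684, y = 0.291

y_n-octane = 0.090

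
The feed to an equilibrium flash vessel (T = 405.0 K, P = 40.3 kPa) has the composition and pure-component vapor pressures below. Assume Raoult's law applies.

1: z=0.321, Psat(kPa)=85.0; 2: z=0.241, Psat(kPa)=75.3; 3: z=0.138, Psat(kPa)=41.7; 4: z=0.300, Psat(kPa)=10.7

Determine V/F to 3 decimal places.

Raoult's law: Kᵢ = Pᵢˢᵃᵗ/P = Pᵢˢᵃᵗ/40.3.
  K_1 = 85.0/40.3 = 2.10918, K_2 = 75.3/40.3 = 1.86849, K_3 = 41.7/40.3 = 1.03474, K_4 = 10.7/40.3 = 0.26551
Material balance + equilibrium reduce to Σ zᵢ(Kᵢ−1)/(1+V/F(Kᵢ−1)) = 0.
Check two-phase: ΣzᵢKᵢ = 1.350 > 1 and Σzᵢ/Kᵢ = 1.544 > 1, so g(0) = 0.350 > 0 and g(1) = -0.544 < 0.
Iterate (Newton) starting at V/F = 0.5:
  V/F = 0.500: g = 0.0314, g' = -0.656 → V/F = 0.548
  V/F = 0.548: g = -0.0008, g' = -0.690 → V/F = 0.547
Converged at V/F = 0.547.

V/F = 0.547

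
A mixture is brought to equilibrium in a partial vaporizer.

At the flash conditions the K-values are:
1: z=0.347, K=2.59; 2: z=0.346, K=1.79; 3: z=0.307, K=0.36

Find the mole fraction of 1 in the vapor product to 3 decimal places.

y_1 = 0.393

Material balance + equilibrium reduce to Σ zᵢ(Kᵢ−1)/(1+V/F(Kᵢ−1)) = 0.
Check two-phase: ΣzᵢKᵢ = 1.629 > 1 and Σzᵢ/Kᵢ = 1.180 > 1, so g(0) = 0.629 > 0 and g(1) = -0.180 < 0.
Newton iteration, V/F⁰ = 0.47:
  V/F = 0.470: g = 0.2341, g' = -0.659 → V/F = 0.825
  V/F = 0.825: g = -0.0121, g' = -0.808 → V/F = 0.810
Converged at V/F = 0.810.
Compositions from xᵢ = zᵢ/(1+V/F(Kᵢ−1)), yᵢ = Kᵢxᵢ:
  1: x = 0.152, y = 0.393
  2: x = 0.211, y = 0.378
  3: x = 0.637, y = 0.229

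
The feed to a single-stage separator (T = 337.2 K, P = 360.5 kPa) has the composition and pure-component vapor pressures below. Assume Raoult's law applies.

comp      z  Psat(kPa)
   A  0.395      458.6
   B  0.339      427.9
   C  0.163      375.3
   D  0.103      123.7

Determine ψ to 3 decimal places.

ψ = 0.831

Raoult's law: Kᵢ = Pᵢˢᵃᵗ/P = Pᵢˢᵃᵗ/360.5.
  K_A = 458.6/360.5 = 1.27212, K_B = 427.9/360.5 = 1.18696, K_C = 375.3/360.5 = 1.04105, K_D = 123.7/360.5 = 0.34313
Newton–Raphson from ψ = 0.5:
  ψ = 0.500: g = 0.0584, g' = -0.131 → ψ = 0.944
  ψ = 0.944: g = -0.0324, g' = -0.336 → ψ = 0.848
  ψ = 0.848: g = -0.0042, g' = -0.255 → ψ = 0.831
Converged at ψ = 0.831.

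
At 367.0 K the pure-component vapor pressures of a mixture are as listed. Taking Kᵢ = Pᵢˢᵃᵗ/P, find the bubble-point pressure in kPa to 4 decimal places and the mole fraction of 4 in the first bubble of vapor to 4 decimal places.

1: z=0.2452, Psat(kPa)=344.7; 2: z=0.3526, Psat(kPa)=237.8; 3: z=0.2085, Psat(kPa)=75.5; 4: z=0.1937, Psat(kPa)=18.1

At the bubble point ψ → 0, so ΣzᵢKᵢ = 1 with Kᵢ = Pᵢˢᵃᵗ/P ⇒ P = ΣzᵢPᵢˢᵃᵗ.
P = 0.2452·344.7 + 0.3526·237.8 + 0.2085·75.5 + 0.1937·18.1 = 187.6164 kPa
yᵢ = zᵢPᵢˢᵃᵗ/P ⇒ y_4 = 0.1937·18.1/187.6164 = 0.0187

Pbub = 187.6164 kPa, y_4 = 0.0187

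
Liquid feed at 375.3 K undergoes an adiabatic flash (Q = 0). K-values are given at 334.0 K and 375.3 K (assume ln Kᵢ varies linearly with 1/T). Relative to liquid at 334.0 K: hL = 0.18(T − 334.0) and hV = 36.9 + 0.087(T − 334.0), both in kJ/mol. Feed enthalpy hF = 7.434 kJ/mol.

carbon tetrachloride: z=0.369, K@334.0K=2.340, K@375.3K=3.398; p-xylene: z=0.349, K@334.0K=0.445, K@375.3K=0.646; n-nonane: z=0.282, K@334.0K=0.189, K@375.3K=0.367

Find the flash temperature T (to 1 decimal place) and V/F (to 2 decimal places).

Adiabatic flash: solve Rachford–Rice at each trial T, then check hF = ψ·hV(T) + (1−ψ)·hL(T).
  T = 334.0 K: K = (2.340, 0.445, 0.189), RR gives ψ = 0.079, H_out = 2.923 kJ/mol
  T = 375.3 K: K = (3.398, 0.646, 0.367), RR gives ψ = 0.488, H_out = 23.571 kJ/mol
  T = 354.6 K: K = (2.849, 0.542, 0.268), RR gives ψ = 0.288, H_out = 13.767 kJ/mol
  T = 344.3 K: K = (2.590, 0.492, 0.226), RR gives ψ = 0.189, H_out = 8.632 kJ/mol
  T = 339.1 K: K = (2.462, 0.468, 0.207), RR gives ψ = 0.135, H_out = 5.846 kJ/mol
  T = 341.7 K: K = (2.526, 0.480, 0.217), RR gives ψ = 0.162, H_out = 7.260 kJ/mol
  T = 343.0 K: K = (2.558, 0.486, 0.221), RR gives ψ = 0.176, H_out = 7.951 kJ/mol
Linear interpolation between T = 341.7 (H_out = 7.260) and T = 343.0 (H_out = 7.951) on hF = 7.434 gives T ≈ 342.0 K, at which ψ = 0.17.

T = 342.0 K, V/F = 0.17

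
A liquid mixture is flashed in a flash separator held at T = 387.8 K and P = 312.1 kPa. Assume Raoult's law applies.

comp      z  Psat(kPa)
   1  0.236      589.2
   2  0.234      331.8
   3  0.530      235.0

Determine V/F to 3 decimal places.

V/F = 0.578

Raoult's law: Kᵢ = Pᵢˢᵃᵗ/P = Pᵢˢᵃᵗ/312.1.
  K_1 = 589.2/312.1 = 1.88786, K_2 = 331.8/312.1 = 1.06312, K_3 = 235.0/312.1 = 0.75296
Material balance + equilibrium reduce to Σ zᵢ(Kᵢ−1)/(1+V/F(Kᵢ−1)) = 0.
Feasibility: ΣzᵢKᵢ = 1.093, Σzᵢ/Kᵢ = 1.049 — both > 1, two phases present.
Newton iteration, V/F⁰ = 0.5:
  V/F = 0.500: g = 0.0101, g' = -0.132 → V/F = 0.576
  V/F = 0.576: g = 0.0002, g' = -0.126 → V/F = 0.578
Converged at V/F = 0.578.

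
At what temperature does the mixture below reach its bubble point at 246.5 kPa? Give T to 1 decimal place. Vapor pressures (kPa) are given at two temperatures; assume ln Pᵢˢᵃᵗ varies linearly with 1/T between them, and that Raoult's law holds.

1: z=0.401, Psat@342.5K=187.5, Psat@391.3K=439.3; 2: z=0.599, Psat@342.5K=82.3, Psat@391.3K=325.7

Bubble-point temperature: ΣzᵢPᵢˢᵃᵗ(T) = P. Interpolate ln Pᵢˢᵃᵗ = aᵢ + bᵢ/T.
  T = 342.5 K: ΣzᵢPᵢˢᵃᵗ = 124.49 kPa
  T = 391.3 K: ΣzᵢPᵢˢᵃᵗ = 371.25 kPa
  T = 366.9 K: ΣzᵢPᵢˢᵃᵗ = 221.05 kPa
  T = 379.1 K: ΣzᵢPᵢˢᵃᵗ = 288.33 kPa
  T = 373.0 K: ΣzᵢPᵢˢᵃᵗ = 252.88 kPa
  T = 369.9 K: ΣzᵢPᵢˢᵃᵗ = 236.27 kPa
  T = 371.4 K: ΣzᵢPᵢˢᵃᵗ = 244.20 kPa
Interpolating between 371.4 K and 373.0 K gives T ≈ 371.8 K.

T = 371.8 K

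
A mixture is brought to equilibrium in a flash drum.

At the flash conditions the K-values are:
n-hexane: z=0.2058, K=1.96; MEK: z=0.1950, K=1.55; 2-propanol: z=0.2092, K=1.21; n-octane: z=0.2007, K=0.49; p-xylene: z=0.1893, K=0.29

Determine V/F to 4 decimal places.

Rachford–Rice: g(V/F) = Σ zᵢ(Kᵢ−1)/(1+V/F(Kᵢ−1)) = 0.
Feasibility: ΣzᵢKᵢ = 1.1120, Σzᵢ/Kᵢ = 1.4660 — both > 1, two phases present.
Iterate (Newton) starting at V/F = 0.5:
  V/F = 0.5000: g = -0.08840, g' = -0.4539 → V/F = 0.3052
  V/F = 0.3052: g = -0.00690, g' = -0.3936 → V/F = 0.2877
  V/F = 0.2877: g = -0.00002, g' = -0.3910 → V/F = 0.2876
Converged at V/F = 0.2876.

V/F = 0.2876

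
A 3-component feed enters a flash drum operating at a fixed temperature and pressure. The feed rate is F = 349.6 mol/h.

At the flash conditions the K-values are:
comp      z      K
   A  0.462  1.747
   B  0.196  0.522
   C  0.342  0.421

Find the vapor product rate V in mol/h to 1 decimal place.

V = 45.9 mol/h

Rachford–Rice: g(ψ) = Σ zᵢ(Kᵢ−1)/(1+ψ(Kᵢ−1)) = 0.
g(0) = ΣzᵢKᵢ − 1 = 0.053 and g(1) = 1 − Σzᵢ/Kᵢ = -0.452, so a root lies in (0, 1).
Iterate (Newton) starting at ψ = 0.41:
  ψ = 0.410: g = -0.1120, g' = -0.418 → ψ = 0.142
  ψ = 0.142: g = -0.0042, g' = -0.398 → ψ = 0.131
Converged at ψ = 0.131.
Then V = ψ·F = 0.1313·349.6 = 45.9 mol/h and L = F − V = 303.7 mol/h.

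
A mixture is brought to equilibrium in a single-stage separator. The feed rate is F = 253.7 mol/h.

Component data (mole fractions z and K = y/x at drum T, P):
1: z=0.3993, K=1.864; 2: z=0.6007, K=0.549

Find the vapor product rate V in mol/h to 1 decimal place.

Iterate (Newton) starting at ψ = 0.68:
  ψ = 0.6800: g = -0.17343, g' = -0.3725 → ψ = 0.2143
  ψ = 0.2143: g = -0.00882, g' = -0.3619 → ψ = 0.1900
  ψ = 0.1900: g = 0.00005, g' = -0.3661 → ψ = 0.1901
Converged at ψ = 0.1901.
Then V = ψ·F = 0.1901·253.7 = 48.2 mol/h and L = F − V = 205.5 mol/h.

V = 48.2 mol/h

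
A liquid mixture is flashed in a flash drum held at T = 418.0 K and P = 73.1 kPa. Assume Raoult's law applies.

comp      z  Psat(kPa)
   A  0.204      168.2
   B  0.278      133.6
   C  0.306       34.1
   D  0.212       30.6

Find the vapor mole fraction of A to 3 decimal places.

y_A = 0.320

Raoult's law: Kᵢ = Pᵢˢᵃᵗ/P = Pᵢˢᵃᵗ/73.1.
  K_A = 168.2/73.1 = 2.30096, K_B = 133.6/73.1 = 1.82763, K_C = 34.1/73.1 = 0.46648, K_D = 30.6/73.1 = 0.41860
Rachford–Rice: g(V/F) = Σ zᵢ(Kᵢ−1)/(1+V/F(Kᵢ−1)) = 0.
Feasibility: ΣzᵢKᵢ = 1.209, Σzᵢ/Kᵢ = 1.403 — both > 1, two phases present.
Newton iteration, V/F⁰ = 0.46:
  V/F = 0.460: g = -0.0519, g' = -0.522 → V/F = 0.360
Converged at V/F = 0.360.
Compositions from xᵢ = zᵢ/(1+V/F(Kᵢ−1)), yᵢ = Kᵢxᵢ:
  A: x = 0.139, y = 0.320
  B: x = 0.214, y = 0.391
  C: x = 0.379, y = 0.177
  D: x = 0.268, y = 0.112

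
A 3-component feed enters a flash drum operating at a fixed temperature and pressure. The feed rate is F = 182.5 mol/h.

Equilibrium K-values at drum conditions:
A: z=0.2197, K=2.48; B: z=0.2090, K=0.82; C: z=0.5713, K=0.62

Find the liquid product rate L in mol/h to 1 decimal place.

Newton–Raphson from V/F = 0.42:
  V/F = 0.4200: g = -0.09850, g' = -0.3077 → V/F = 0.0999
  V/F = 0.0999: g = 0.01930, g' = -0.4614 → V/F = 0.1417
  V/F = 0.1417: g = 0.00072, g' = -0.4281 → V/F = 0.1434
Converged at V/F = 0.1434.
Then V = V/F·F = 0.1434·182.5 = 26.2 mol/h and L = F − V = 156.3 mol/h.

L = 156.3 mol/h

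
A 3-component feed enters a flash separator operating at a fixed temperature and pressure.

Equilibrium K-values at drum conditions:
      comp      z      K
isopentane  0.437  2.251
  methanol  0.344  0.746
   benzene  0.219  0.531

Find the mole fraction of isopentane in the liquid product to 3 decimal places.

Material balance + equilibrium reduce to Σ zᵢ(Kᵢ−1)/(1+ψ(Kᵢ−1)) = 0.
Feasibility: ΣzᵢKᵢ = 1.357, Σzᵢ/Kᵢ = 1.068 — both > 1, two phases present.
Iterate (Newton) starting at ψ = 0.5:
  ψ = 0.500: g = 0.1021, g' = -0.370 → ψ = 0.776
  ψ = 0.776: g = 0.0072, g' = -0.330 → ψ = 0.798
Converged at ψ = 0.798.
Compositions from xᵢ = zᵢ/(1+ψ(Kᵢ−1)), yᵢ = Kᵢxᵢ:
  isopentane: x = 0.219, y = 0.492
  methanol: x = 0.431, y = 0.322
  benzene: x = 0.350, y = 0.186

x_isopentane = 0.219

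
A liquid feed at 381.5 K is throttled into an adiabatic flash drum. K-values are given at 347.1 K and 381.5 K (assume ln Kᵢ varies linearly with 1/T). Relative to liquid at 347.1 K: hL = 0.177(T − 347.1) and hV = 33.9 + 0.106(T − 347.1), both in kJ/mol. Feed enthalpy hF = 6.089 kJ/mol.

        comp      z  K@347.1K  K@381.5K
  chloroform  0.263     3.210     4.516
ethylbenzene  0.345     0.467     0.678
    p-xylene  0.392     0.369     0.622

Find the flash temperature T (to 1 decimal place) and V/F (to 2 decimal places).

Adiabatic flash: solve Rachford–Rice at each trial T, then check hF = ψ·hV(T) + (1−ψ)·hL(T).
  T = 347.1 K: K = (3.210, 0.467, 0.369), RR gives ψ = 0.116, H_out = 3.924 kJ/mol
  T = 381.5 K: K = (4.516, 0.678, 0.622), RR gives ψ = 0.537, H_out = 22.979 kJ/mol
  T = 364.3 K: K = (3.838, 0.568, 0.485), RR gives ψ = 0.292, H_out = 12.582 kJ/mol
  T = 355.7 K: K = (3.518, 0.516, 0.424), RR gives ψ = 0.201, H_out = 8.200 kJ/mol
  T = 351.4 K: K = (3.362, 0.491, 0.396), RR gives ψ = 0.158, H_out = 6.064 kJ/mol
  T = 353.5 K: K = (3.438, 0.503, 0.410), RR gives ψ = 0.179, H_out = 7.106 kJ/mol
Linear interpolation between T = 351.4 (H_out = 6.064) and T = 353.5 (H_out = 7.106) on hF = 6.089 gives T ≈ 351.5 K, at which ψ = 0.16.

T = 351.5 K, V/F = 0.16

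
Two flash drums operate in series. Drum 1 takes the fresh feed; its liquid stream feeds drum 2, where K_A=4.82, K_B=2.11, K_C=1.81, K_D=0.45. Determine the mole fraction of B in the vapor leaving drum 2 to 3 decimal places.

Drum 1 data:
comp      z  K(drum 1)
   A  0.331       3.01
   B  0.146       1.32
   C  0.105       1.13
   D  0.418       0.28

y_B (drum 2) = 0.185

Drum 1:
Newton iteration, ψ₁⁰ = 0.5:
  ψ₁ = 0.500: g = -0.0853, g' = -0.874 → ψ₁ = 0.402
  ψ₁ = 0.402: g = -0.0016, g' = -0.852 → ψ₁ = 0.401
Converged at ψ₁ = 0.401.
Drum-1 compositions:
  A: x = 0.183, y = 0.552
  B: x = 0.129, y = 0.171
  C: x = 0.100, y = 0.113
  D: x = 0.587, y = 0.164
Drum-2 feed = drum-1 liquid: z₂ = (0.1834, 0.1294, 0.0998, 0.5874).
Drum 2:
Newton–Raphson from ψ₂ = 0.5:
  ψ₂ = 0.500: g = -0.0550, g' = -0.753 → ψ₂ = 0.427
  ψ₂ = 0.427: g = 0.0015, g' = -0.800 → ψ₂ = 0.429
Converged at ψ₂ = 0.429.
  A: x = 0.070, y = 0.335
  B: x = 0.088, y = 0.185
  C: x = 0.074, y = 0.134
  D: x = 0.769, y = 0.346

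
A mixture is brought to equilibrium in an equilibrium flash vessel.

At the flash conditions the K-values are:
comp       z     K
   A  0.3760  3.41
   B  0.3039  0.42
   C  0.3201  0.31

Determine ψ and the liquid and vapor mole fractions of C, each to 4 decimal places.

ψ = 0.3307, x_C = 0.4147, y_C = 0.1286

Let ψ = V/F and solve Σ zᵢ(Kᵢ−1)/(1+ψ(Kᵢ−1)) = 0.
Check two-phase: ΣzᵢKᵢ = 1.5090 > 1 and Σzᵢ/Kᵢ = 1.8664 > 1, so g(0) = 0.5090 > 0 and g(1) = -0.8664 < 0.
Newton iteration, ψ⁰ = 0.5:
  ψ = 0.5000: g = -0.17450, g' = -1.0072 → ψ = 0.3267
  ψ = 0.3267: g = 0.00432, g' = -1.0932 → ψ = 0.3307
Converged at ψ = 0.3307.
Compositions from xᵢ = zᵢ/(1+ψ(Kᵢ−1)), yᵢ = Kᵢxᵢ:
  A: x = 0.2092, y = 0.7135
  B: x = 0.3760, y = 0.1579
  C: x = 0.4147, y = 0.1286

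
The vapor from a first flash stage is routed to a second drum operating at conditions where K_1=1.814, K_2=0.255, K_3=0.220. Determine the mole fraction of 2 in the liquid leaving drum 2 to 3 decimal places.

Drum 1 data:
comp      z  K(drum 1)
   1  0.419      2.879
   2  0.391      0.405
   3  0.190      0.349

Drum 1:
Material balance + equilibrium reduce to Σ zᵢ(Kᵢ−1)/(1+ψ₁(Kᵢ−1)) = 0.
Feasibility: ΣzᵢKᵢ = 1.431, Σzᵢ/Kᵢ = 1.655 — both > 1, two phases present.
Newton–Raphson from ψ₁ = 0.5:
  ψ₁ = 0.500: g = -0.1086, g' = -0.851 → ψ₁ = 0.372
  ψ₁ = 0.372: g = 0.0011, g' = -0.881 → ψ₁ = 0.374
Converged at ψ₁ = 0.374.
Drum-1 compositions:
  1: x = 0.246, y = 0.709
  2: x = 0.503, y = 0.204
  3: x = 0.251, y = 0.088
Drum-2 feed = drum-1 vapor: z₂ = (0.7088, 0.2036, 0.0876).
Drum 2:
Let ψ₂ = V/F and solve Σ zᵢ(Kᵢ−1)/(1+ψ₂(Kᵢ−1)) = 0.
g(0) = ΣzᵢKᵢ − 1 = 0.357 and g(1) = 1 − Σzᵢ/Kᵢ = -0.587, so a root lies in (0, 1).
Newton–Raphson from ψ₂ = 0.5:
  ψ₂ = 0.500: g = 0.0563, g' = -0.667 → ψ₂ = 0.584
  ψ₂ = 0.584: g = -0.0032, g' = -0.750 → ψ₂ = 0.580
Converged at ψ₂ = 0.580.
  1: x = 0.481, y = 0.873
  2: x = 0.359, y = 0.091
  3: x = 0.160, y = 0.035

x_2 (drum 2) = 0.359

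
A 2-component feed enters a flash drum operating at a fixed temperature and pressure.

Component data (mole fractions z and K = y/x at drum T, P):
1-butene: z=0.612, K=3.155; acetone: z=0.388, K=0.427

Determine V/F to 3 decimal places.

Material balance + equilibrium reduce to Σ zᵢ(Kᵢ−1)/(1+V/F(Kᵢ−1)) = 0.
Feasibility: ΣzᵢKᵢ = 2.097, Σzᵢ/Kᵢ = 1.103 — both > 1, two phases present.
Iterate (Newton) starting at V/F = 0.5:
  V/F = 0.500: g = 0.3232, g' = -0.909 → V/F = 0.856
  V/F = 0.856: g = 0.0275, g' = -0.842 → V/F = 0.888
Converged at V/F = 0.888.

V/F = 0.888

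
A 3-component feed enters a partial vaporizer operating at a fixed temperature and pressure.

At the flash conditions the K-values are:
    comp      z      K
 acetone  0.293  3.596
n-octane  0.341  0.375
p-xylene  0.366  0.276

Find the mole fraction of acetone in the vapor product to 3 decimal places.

Rachford–Rice: g(β) = Σ zᵢ(Kᵢ−1)/(1+β(Kᵢ−1)) = 0.
Feasibility: ΣzᵢKᵢ = 1.283, Σzᵢ/Kᵢ = 2.317 — both > 1, two phases present.
Newton–Raphson from β = 0.5:
  β = 0.500: g = -0.3943, g' = -1.127 → β = 0.150
  β = 0.150: g = 0.0148, g' = -1.426 → β = 0.161
Converged at β = 0.161.
Compositions from xᵢ = zᵢ/(1+β(Kᵢ−1)), yᵢ = Kᵢxᵢ:
  acetone: x = 0.207, y = 0.744
  n-octane: x = 0.379, y = 0.142
  p-xylene: x = 0.414, y = 0.114

y_acetone = 0.744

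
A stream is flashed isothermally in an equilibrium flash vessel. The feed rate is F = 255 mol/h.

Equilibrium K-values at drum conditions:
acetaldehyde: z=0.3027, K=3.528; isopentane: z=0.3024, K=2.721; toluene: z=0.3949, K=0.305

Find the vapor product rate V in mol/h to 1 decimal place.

V = 173.6 mol/h

Rachford–Rice: g(ψ) = Σ zᵢ(Kᵢ−1)/(1+ψ(Kᵢ−1)) = 0.
g(0) = ΣzᵢKᵢ − 1 = 1.0112 and g(1) = 1 − Σzᵢ/Kᵢ = -0.4917, so a root lies in (0, 1).
Newton–Raphson from ψ = 0.69:
  ψ = 0.6900: g = -0.01059, g' = -1.1482 → ψ = 0.6808
  ψ = 0.6808: g = -0.00005, g' = -1.1384 → ψ = 0.6807
Converged at ψ = 0.6807.
Then V = ψ·F = 0.6807·255 = 173.6 mol/h and L = F − V = 81.4 mol/h.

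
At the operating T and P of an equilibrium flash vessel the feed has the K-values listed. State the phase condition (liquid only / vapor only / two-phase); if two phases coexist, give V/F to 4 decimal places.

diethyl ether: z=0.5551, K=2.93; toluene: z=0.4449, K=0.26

ΣzᵢKᵢ = 1.7421; Σzᵢ/Kᵢ = 1.9006.
Both exceed 1, so a two-phase solution exists.
Binary case is linear: z₁(K₁−1)(1+ψ(K₂−1)) + z₂(K₂−1)(1+ψ(K₁−1)) = 0
⇒ ψ = [z₁(K₁−1)+z₂(K₂−1)] / [−(K₁−1)(K₂−1)] = 0.74212/1.42820 = 0.5196

two-phase, V/F = 0.5196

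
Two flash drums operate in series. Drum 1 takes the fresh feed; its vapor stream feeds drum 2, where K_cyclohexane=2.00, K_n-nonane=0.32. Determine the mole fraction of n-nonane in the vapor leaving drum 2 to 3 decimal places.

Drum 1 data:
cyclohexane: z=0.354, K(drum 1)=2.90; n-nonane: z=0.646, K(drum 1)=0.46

Drum 1:
Binary case is linear: z₁(K₁−1)(1+ψ₁(K₂−1)) + z₂(K₂−1)(1+ψ₁(K₁−1)) = 0
⇒ ψ₁ = [z₁(K₁−1)+z₂(K₂−1)] / [−(K₁−1)(K₂−1)] = 0.3238/1.0260 = 0.316
Drum-1 compositions:
  cyclohexane: x = 0.221, y = 0.642
  n-nonane: x = 0.779, y = 0.358
Drum-2 feed = drum-1 vapor: z₂ = (0.6418, 0.3582).
Drum 2:
Material balance + equilibrium reduce to Σ zᵢ(Kᵢ−1)/(1+ψ₂(Kᵢ−1)) = 0.
Feasibility: ΣzᵢKᵢ = 1.398, Σzᵢ/Kᵢ = 1.440 — both > 1, two phases present.
Binary case is linear: z₁(K₁−1)(1+ψ₂(K₂−1)) + z₂(K₂−1)(1+ψ₂(K₁−1)) = 0
⇒ ψ₂ = [z₁(K₁−1)+z₂(K₂−1)] / [−(K₁−1)(K₂−1)] = 0.3982/0.6800 = 0.586
  cyclohexane: x = 0.405, y = 0.810
  n-nonane: x = 0.595, y = 0.190

y_n-nonane (drum 2) = 0.190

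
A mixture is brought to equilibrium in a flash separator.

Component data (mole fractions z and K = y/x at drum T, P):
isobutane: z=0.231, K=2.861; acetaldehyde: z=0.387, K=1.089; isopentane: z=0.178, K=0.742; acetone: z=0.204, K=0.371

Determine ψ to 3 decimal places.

Material balance + equilibrium reduce to Σ zᵢ(Kᵢ−1)/(1+ψ(Kᵢ−1)) = 0.
Feasibility: ΣzᵢKᵢ = 1.290, Σzᵢ/Kᵢ = 1.226 — both > 1, two phases present.
Iterate (Newton) starting at ψ = 0.5:
  ψ = 0.500: g = 0.0157, g' = -0.405 → ψ = 0.539
Converged at ψ = 0.539.

ψ = 0.539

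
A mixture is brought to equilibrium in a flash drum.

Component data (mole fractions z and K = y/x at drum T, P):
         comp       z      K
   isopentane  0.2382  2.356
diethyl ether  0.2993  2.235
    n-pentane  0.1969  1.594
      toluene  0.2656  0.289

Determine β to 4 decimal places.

Material balance + equilibrium reduce to Σ zᵢ(Kᵢ−1)/(1+β(Kᵢ−1)) = 0.
g(0) = ΣzᵢKᵢ − 1 = 0.6208 and g(1) = 1 − Σzᵢ/Kᵢ = -0.2776, so a root lies in (0, 1).
Iterate (Newton) starting at β = 0.5:
  β = 0.5000: g = 0.21818, g' = -0.6946 → β = 0.8141
  β = 0.8141: g = -0.03172, g' = -1.0010 → β = 0.7824
  β = 0.7824: g = -0.00107, g' = -0.9356 → β = 0.7813
Converged at β = 0.7813.

β = 0.7813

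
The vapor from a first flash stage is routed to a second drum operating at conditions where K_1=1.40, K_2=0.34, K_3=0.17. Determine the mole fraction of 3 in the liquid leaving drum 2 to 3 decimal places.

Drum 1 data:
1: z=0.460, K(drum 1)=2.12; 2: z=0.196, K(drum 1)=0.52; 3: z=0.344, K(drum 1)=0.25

Drum 1:
Newton iteration, ψ₁⁰ = 0.5:
  ψ₁ = 0.500: g = -0.2063, g' = -0.811 → ψ₁ = 0.245
  ψ₁ = 0.245: g = -0.0188, g' = -0.704 → ψ₁ = 0.219
Converged at ψ₁ = 0.219.
Drum-1 compositions:
  1: x = 0.369, y = 0.783
  2: x = 0.219, y = 0.114
  3: x = 0.412, y = 0.103
Drum-2 feed = drum-1 vapor: z₂ = (0.7832, 0.1139, 0.1029).
Drum 2:
Rachford–Rice: g(ψ₂) = Σ zᵢ(Kᵢ−1)/(1+ψ₂(Kᵢ−1)) = 0.
Check two-phase: ΣzᵢKᵢ = 1.153 > 1 and Σzᵢ/Kᵢ = 1.500 > 1, so g(0) = 0.153 > 0 and g(1) = -0.500 < 0.
Iterate (Newton) starting at ψ₂ = 0.5:
  ψ₂ = 0.500: g = 0.0029, g' = -0.405 → ψ₂ = 0.507
Converged at ψ₂ = 0.507.
  1: x = 0.651, y = 0.912
  2: x = 0.171, y = 0.058
  3: x = 0.178, y = 0.030

x_3 (drum 2) = 0.178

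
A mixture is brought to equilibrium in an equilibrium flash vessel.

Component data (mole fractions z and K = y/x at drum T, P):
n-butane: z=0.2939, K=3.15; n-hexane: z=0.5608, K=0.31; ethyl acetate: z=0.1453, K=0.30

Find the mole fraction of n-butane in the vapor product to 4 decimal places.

y_n-butane = 0.7670

Let ψ = V/F and solve Σ zᵢ(Kᵢ−1)/(1+ψ(Kᵢ−1)) = 0.
g(0) = ΣzᵢKᵢ − 1 = 0.1432 and g(1) = 1 − Σzᵢ/Kᵢ = -1.3867, so a root lies in (0, 1).
Newton iteration, ψ⁰ = 0.66:
  ψ = 0.6600: g = -0.63836, g' = -1.3784 → ψ = 0.1969
  ψ = 0.1969: g = -0.12178, g' = -1.1240 → ψ = 0.0885
  ψ = 0.0885: g = 0.01030, g' = -1.3426 → ψ = 0.0962
  ψ = 0.0962: g = 0.00008, g' = -1.3210 → ψ = 0.0963
Converged at ψ = 0.0963.
Compositions from xᵢ = zᵢ/(1+ψ(Kᵢ−1)), yᵢ = Kᵢxᵢ:
  n-butane: x = 0.2435, y = 0.7670
  n-hexane: x = 0.6007, y = 0.1862
  ethyl acetate: x = 0.1558, y = 0.0467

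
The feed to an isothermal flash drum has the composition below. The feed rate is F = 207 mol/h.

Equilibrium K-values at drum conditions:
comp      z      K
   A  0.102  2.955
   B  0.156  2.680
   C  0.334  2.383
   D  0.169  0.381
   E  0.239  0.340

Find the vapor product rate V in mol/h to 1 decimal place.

Material balance + equilibrium reduce to Σ zᵢ(Kᵢ−1)/(1+V/F(Kᵢ−1)) = 0.
Feasibility: ΣzᵢKᵢ = 1.661, Σzᵢ/Kᵢ = 1.379 — both > 1, two phases present.
Iterate (Newton) starting at V/F = 0.5:
  V/F = 0.500: g = 0.1294, g' = -0.821 → V/F = 0.658
  V/F = 0.658: g = -0.0015, g' = -0.858 → V/F = 0.656
Converged at V/F = 0.656.
Then V = V/F·F = 0.6559·207 = 135.8 mol/h and L = F − V = 71.2 mol/h.

V = 135.8 mol/h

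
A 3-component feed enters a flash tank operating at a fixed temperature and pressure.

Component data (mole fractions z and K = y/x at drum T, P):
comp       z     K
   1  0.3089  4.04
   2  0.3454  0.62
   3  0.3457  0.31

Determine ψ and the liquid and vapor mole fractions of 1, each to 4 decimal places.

ψ = 0.3394, x_1 = 0.1520, y_1 = 0.6142

Newton–Raphson from ψ = 0.49:
  ψ = 0.4900: g = -0.14447, g' = -0.9116 → ψ = 0.3315
  ψ = 0.3315: g = 0.00825, g' = -1.0501 → ψ = 0.3394
Converged at ψ = 0.3394.
Compositions from xᵢ = zᵢ/(1+ψ(Kᵢ−1)), yᵢ = Kᵢxᵢ:
  1: x = 0.1520, y = 0.6142
  2: x = 0.3965, y = 0.2459
  3: x = 0.4514, y = 0.1399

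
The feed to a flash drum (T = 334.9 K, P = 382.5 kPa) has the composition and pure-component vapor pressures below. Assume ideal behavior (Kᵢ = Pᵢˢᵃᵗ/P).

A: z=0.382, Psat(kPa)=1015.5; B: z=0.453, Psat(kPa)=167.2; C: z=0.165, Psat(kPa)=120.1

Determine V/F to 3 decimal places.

Raoult's law: Kᵢ = Pᵢˢᵃᵗ/P = Pᵢˢᵃᵗ/382.5.
  K_A = 1015.5/382.5 = 2.65490, K_B = 167.2/382.5 = 0.43712, K_C = 120.1/382.5 = 0.31399
Material balance + equilibrium reduce to Σ zᵢ(Kᵢ−1)/(1+V/F(Kᵢ−1)) = 0.
g(0) = ΣzᵢKᵢ − 1 = 0.264 and g(1) = 1 − Σzᵢ/Kᵢ = -0.706, so a root lies in (0, 1).
Iterate (Newton) starting at V/F = 0.5:
  V/F = 0.500: g = -0.1812, g' = -0.771 → V/F = 0.265
  V/F = 0.265: g = 0.0014, g' = -0.820 → V/F = 0.267
Converged at V/F = 0.267.

V/F = 0.267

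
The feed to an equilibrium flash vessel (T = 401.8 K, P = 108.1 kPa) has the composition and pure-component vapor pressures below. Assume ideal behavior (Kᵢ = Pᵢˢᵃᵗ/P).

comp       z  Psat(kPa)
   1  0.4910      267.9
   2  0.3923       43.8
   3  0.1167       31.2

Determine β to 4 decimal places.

β = 0.4437

Raoult's law: Kᵢ = Pᵢˢᵃᵗ/P = Pᵢˢᵃᵗ/108.1.
  K_1 = 267.9/108.1 = 2.478261, K_2 = 43.8/108.1 = 0.405180, K_3 = 31.2/108.1 = 0.288622
Newton–Raphson from β = 0.5:
  β = 0.5000: g = -0.04362, g' = -0.7782 → β = 0.4439
  β = 0.4439: g = -0.00018, g' = -0.7736 → β = 0.4437
Converged at β = 0.4437.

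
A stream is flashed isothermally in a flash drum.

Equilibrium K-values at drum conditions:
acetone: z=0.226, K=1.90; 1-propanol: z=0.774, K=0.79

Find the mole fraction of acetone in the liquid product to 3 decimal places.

Material balance + equilibrium reduce to Σ zᵢ(Kᵢ−1)/(1+ψ(Kᵢ−1)) = 0.
Feasibility: ΣzᵢKᵢ = 1.041, Σzᵢ/Kᵢ = 1.099 — both > 1, two phases present.
Binary case is linear: z₁(K₁−1)(1+ψ(K₂−1)) + z₂(K₂−1)(1+ψ(K₁−1)) = 0
⇒ ψ = [z₁(K₁−1)+z₂(K₂−1)] / [−(K₁−1)(K₂−1)] = 0.0409/0.1890 = 0.216
Compositions from xᵢ = zᵢ/(1+ψ(Kᵢ−1)), yᵢ = Kᵢxᵢ:
  acetone: x = 0.189, y = 0.359
  1-propanol: x = 0.811, y = 0.641

x_acetone = 0.189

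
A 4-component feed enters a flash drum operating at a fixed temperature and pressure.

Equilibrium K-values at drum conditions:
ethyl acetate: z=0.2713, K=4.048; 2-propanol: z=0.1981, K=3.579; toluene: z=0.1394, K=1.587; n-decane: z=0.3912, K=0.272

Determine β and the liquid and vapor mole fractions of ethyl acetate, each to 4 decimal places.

Material balance + equilibrium reduce to Σ zᵢ(Kᵢ−1)/(1+β(Kᵢ−1)) = 0.
g(0) = ΣzᵢKᵢ − 1 = 1.1349 and g(1) = 1 − Σzᵢ/Kᵢ = -0.6484, so a root lies in (0, 1).
Newton–Raphson from β = 0.53:
  β = 0.5300: g = 0.13072, g' = -1.1813 → β = 0.6407
  β = 0.6407: g = -0.00158, g' = -1.2299 → β = 0.6394
Converged at β = 0.6394.
Compositions from xᵢ = zᵢ/(1+β(Kᵢ−1)), yᵢ = Kᵢxᵢ:
  ethyl acetate: x = 0.0920, y = 0.3724
  2-propanol: x = 0.0748, y = 0.2677
  toluene: x = 0.1014, y = 0.1609
  n-decane: x = 0.7319, y = 0.1991

β = 0.6394, x_ethyl acetate = 0.0920, y_ethyl acetate = 0.3724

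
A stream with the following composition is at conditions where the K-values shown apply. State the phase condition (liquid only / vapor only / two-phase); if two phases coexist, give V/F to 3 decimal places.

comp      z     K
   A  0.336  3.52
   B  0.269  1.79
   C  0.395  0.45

ΣzᵢKᵢ = 1.842; Σzᵢ/Kᵢ = 1.124.
Both exceed 1, so a two-phase solution exists.
Let ψ = V/F and solve Σ zᵢ(Kᵢ−1)/(1+ψ(Kᵢ−1)) = 0.
Iterate (Newton) starting at ψ = 0.5:
  ψ = 0.500: g = 0.2273, g' = -0.731 → ψ = 0.811
  ψ = 0.811: g = 0.0156, g' = -0.682 → ψ = 0.834
Converged at ψ = 0.834.

two-phase, V/F = 0.834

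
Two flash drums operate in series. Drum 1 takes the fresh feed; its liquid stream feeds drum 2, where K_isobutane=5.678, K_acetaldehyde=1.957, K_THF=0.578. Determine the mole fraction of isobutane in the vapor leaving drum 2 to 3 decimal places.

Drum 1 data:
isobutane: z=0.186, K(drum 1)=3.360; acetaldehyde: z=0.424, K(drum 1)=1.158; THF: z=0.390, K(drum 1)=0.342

y_isobutane (drum 2) = 0.125

Drum 1:
Let ψ₁ = V/F and solve Σ zᵢ(Kᵢ−1)/(1+ψ₁(Kᵢ−1)) = 0.
Feasibility: ΣzᵢKᵢ = 1.249, Σzᵢ/Kᵢ = 1.562 — both > 1, two phases present.
Newton–Raphson from ψ₁ = 0.5:
  ψ₁ = 0.500: g = -0.1190, g' = -0.602 → ψ₁ = 0.302
Converged at ψ₁ = 0.302.
Drum-1 compositions:
  isobutane: x = 0.109, y = 0.365
  acetaldehyde: x = 0.405, y = 0.469
  THF: x = 0.487, y = 0.166
Drum-2 feed = drum-1 liquid: z₂ = (0.1086, 0.4047, 0.4867).
Drum 2:
Newton–Raphson from ψ₂ = 0.5:
  ψ₂ = 0.500: g = 0.1538, g' = -0.522 → ψ₂ = 0.795
  ψ₂ = 0.795: g = 0.0187, g' = -0.423 → ψ₂ = 0.839
Converged at ψ₂ = 0.839.
  isobutane: x = 0.022, y = 0.125
  acetaldehyde: x = 0.224, y = 0.439
  THF: x = 0.753, y = 0.436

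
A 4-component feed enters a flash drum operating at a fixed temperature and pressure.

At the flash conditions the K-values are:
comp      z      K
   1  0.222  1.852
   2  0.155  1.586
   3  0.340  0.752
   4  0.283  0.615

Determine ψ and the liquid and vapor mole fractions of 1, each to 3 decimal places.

Material balance + equilibrium reduce to Σ zᵢ(Kᵢ−1)/(1+ψ(Kᵢ−1)) = 0.
Feasibility: ΣzᵢKᵢ = 1.087, Σzᵢ/Kᵢ = 1.130 — both > 1, two phases present.
Newton–Raphson from ψ = 0.5:
  ψ = 0.500: g = -0.0283, g' = -0.203 → ψ = 0.360
  ψ = 0.360: g = 0.0006, g' = -0.212 → ψ = 0.363
Converged at ψ = 0.363.
Compositions from xᵢ = zᵢ/(1+ψ(Kᵢ−1)), yᵢ = Kᵢxᵢ:
  1: x = 0.170, y = 0.314
  2: x = 0.128, y = 0.203
  3: x = 0.374, y = 0.281
  4: x = 0.329, y = 0.202

ψ = 0.363, x_1 = 0.170, y_1 = 0.314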